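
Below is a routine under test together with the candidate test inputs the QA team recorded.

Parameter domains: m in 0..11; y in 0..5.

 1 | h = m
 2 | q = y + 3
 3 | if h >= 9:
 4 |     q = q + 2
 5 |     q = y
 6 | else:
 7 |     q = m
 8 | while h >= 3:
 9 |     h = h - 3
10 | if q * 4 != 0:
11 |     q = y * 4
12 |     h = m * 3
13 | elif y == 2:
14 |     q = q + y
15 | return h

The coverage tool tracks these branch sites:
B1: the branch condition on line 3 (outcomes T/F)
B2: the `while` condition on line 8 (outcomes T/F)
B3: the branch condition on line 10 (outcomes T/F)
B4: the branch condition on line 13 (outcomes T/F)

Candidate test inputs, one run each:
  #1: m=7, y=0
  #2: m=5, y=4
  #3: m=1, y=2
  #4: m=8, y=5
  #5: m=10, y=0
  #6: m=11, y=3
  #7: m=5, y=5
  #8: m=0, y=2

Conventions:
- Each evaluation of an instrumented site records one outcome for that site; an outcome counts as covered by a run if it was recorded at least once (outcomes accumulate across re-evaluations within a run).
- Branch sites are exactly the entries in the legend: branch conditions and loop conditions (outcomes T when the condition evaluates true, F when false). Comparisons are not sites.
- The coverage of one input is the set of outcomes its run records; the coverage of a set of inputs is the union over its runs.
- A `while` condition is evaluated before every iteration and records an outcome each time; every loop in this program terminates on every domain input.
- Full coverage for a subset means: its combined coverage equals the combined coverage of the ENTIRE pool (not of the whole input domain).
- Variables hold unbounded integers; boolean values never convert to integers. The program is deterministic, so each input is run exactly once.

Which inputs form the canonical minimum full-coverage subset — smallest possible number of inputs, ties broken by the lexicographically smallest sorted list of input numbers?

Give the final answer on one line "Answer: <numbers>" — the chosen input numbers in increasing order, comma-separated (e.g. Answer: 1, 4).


#1 (m=7, y=0) -> covered: B1=F, B2=T, B2=F, B3=T
#2 (m=5, y=4) -> covered: B1=F, B2=T, B2=F, B3=T
#3 (m=1, y=2) -> covered: B1=F, B2=F, B3=T
#4 (m=8, y=5) -> covered: B1=F, B2=T, B2=F, B3=T
#5 (m=10, y=0) -> covered: B1=T, B2=T, B2=F, B3=F, B4=F
#6 (m=11, y=3) -> covered: B1=T, B2=T, B2=F, B3=T
#7 (m=5, y=5) -> covered: B1=F, B2=T, B2=F, B3=T
#8 (m=0, y=2) -> covered: B1=F, B2=F, B3=F, B4=T
pool-wide coverage (8 outcomes): B1=T, B1=F, B2=T, B2=F, B3=T, B3=F, B4=T, B4=F
every size-1 subset falls short of the 8 outcomes (best: 5/8)
every size-2 subset falls short of the 8 outcomes (best: 7/8)
at size 3, {1, 5, 8} reaches all 8 outcomes; every lexicographically earlier size-3 subset fails
Answer: 1, 5, 8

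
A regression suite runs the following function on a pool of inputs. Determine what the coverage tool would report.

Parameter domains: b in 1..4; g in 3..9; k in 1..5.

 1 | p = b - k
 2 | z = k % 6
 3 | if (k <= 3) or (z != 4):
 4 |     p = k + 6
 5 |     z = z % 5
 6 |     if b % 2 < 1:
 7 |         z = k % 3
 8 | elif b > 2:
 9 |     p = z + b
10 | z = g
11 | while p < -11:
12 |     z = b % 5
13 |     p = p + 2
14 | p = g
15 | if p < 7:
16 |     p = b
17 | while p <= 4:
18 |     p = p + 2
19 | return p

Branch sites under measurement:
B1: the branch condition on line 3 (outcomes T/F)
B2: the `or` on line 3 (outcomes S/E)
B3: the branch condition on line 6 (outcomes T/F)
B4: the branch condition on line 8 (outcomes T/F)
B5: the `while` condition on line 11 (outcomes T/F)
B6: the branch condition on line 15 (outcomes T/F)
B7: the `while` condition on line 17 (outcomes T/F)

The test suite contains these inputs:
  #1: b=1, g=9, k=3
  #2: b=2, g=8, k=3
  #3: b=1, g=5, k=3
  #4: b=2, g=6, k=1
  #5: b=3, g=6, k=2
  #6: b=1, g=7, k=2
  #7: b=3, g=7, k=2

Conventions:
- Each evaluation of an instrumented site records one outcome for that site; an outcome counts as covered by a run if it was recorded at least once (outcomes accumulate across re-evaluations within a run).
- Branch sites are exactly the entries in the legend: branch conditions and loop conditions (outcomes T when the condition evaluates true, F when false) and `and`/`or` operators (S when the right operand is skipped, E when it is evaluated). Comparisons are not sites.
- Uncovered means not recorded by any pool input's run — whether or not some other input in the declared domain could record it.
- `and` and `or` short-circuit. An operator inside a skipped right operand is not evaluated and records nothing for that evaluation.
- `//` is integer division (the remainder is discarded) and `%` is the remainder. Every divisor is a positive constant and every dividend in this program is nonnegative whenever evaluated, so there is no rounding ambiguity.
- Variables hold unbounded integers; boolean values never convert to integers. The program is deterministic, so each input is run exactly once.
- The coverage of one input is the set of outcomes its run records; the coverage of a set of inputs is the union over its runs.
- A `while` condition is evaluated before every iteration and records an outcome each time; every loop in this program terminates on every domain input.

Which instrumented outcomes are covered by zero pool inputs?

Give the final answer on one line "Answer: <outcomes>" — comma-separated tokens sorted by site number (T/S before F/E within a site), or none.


#1 (b=1, g=9, k=3) -> B2->S, B1->T, B3->F, B5->F, B6->F, B7->F; covered: B1=T, B2=S, B3=F, B5=F, B6=F, B7=F
#2 (b=2, g=8, k=3) -> B2->S, B1->T, B3->T, B5->F, B6->F, B7->F; covered: B1=T, B2=S, B3=T, B5=F, B6=F, B7=F
#3 (b=1, g=5, k=3) -> B2->S, B1->T, B3->F, B5->F, B6->T, B7->T, B7->T, B7->F; covered: B1=T, B2=S, B3=F, B5=F, B6=T, B7=T, B7=F
#4 (b=2, g=6, k=1) -> B2->S, B1->T, B3->T, B5->F, B6->T, B7->T, B7->T, B7->F; covered: B1=T, B2=S, B3=T, B5=F, B6=T, B7=T, B7=F
#5 (b=3, g=6, k=2) -> B2->S, B1->T, B3->F, B5->F, B6->T, B7->T, B7->F; covered: B1=T, B2=S, B3=F, B5=F, B6=T, B7=T, B7=F
#6 (b=1, g=7, k=2) -> B2->S, B1->T, B3->F, B5->F, B6->F, B7->F; covered: B1=T, B2=S, B3=F, B5=F, B6=F, B7=F
#7 (b=3, g=7, k=2) -> B2->S, B1->T, B3->F, B5->F, B6->F, B7->F; covered: B1=T, B2=S, B3=F, B5=F, B6=F, B7=F
union over the pool: B1=T, B2=S, B3=T, B3=F, B5=F, B6=T, B6=F, B7=T, B7=F
uncovered (5 of 14): B1=F, B2=E, B4=T, B4=F, B5=T
Answer: B1=F, B2=E, B4=T, B4=F, B5=T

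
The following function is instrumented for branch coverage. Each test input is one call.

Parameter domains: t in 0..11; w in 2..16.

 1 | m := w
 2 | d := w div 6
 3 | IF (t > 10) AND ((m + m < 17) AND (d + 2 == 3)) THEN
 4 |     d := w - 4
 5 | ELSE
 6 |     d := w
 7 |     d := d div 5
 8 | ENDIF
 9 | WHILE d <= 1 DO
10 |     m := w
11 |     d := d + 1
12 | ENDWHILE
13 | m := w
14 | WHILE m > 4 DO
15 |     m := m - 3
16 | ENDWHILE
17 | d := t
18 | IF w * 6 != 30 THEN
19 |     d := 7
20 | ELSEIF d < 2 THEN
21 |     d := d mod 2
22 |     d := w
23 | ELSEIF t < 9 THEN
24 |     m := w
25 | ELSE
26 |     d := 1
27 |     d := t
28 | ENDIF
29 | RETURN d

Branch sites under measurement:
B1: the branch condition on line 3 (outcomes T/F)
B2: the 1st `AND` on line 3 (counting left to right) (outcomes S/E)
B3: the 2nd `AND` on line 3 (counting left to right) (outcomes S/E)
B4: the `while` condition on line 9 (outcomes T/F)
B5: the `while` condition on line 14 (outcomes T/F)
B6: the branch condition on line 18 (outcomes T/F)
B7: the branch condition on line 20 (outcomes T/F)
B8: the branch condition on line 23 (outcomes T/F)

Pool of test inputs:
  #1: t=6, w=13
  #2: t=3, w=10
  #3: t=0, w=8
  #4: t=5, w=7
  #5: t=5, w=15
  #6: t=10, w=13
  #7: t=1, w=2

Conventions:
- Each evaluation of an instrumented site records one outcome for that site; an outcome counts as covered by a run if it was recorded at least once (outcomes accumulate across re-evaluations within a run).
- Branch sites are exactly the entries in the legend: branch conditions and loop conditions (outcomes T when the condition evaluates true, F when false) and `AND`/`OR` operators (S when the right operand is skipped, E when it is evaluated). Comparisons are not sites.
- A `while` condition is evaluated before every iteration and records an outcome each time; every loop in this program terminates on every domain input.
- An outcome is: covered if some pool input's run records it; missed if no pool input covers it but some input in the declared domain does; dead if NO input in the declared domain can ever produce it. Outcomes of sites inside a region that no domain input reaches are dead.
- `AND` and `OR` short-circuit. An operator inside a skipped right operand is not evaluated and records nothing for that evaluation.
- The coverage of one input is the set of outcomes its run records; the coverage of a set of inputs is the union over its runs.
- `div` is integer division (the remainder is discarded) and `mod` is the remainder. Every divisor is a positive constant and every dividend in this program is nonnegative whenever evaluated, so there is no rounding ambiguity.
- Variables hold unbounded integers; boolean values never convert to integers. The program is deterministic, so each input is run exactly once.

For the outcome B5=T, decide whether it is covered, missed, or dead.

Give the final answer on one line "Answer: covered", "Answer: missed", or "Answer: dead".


B5=T is recorded by pool input(s) 1, 2, 3, 4, 5, 6 -> covered
Answer: covered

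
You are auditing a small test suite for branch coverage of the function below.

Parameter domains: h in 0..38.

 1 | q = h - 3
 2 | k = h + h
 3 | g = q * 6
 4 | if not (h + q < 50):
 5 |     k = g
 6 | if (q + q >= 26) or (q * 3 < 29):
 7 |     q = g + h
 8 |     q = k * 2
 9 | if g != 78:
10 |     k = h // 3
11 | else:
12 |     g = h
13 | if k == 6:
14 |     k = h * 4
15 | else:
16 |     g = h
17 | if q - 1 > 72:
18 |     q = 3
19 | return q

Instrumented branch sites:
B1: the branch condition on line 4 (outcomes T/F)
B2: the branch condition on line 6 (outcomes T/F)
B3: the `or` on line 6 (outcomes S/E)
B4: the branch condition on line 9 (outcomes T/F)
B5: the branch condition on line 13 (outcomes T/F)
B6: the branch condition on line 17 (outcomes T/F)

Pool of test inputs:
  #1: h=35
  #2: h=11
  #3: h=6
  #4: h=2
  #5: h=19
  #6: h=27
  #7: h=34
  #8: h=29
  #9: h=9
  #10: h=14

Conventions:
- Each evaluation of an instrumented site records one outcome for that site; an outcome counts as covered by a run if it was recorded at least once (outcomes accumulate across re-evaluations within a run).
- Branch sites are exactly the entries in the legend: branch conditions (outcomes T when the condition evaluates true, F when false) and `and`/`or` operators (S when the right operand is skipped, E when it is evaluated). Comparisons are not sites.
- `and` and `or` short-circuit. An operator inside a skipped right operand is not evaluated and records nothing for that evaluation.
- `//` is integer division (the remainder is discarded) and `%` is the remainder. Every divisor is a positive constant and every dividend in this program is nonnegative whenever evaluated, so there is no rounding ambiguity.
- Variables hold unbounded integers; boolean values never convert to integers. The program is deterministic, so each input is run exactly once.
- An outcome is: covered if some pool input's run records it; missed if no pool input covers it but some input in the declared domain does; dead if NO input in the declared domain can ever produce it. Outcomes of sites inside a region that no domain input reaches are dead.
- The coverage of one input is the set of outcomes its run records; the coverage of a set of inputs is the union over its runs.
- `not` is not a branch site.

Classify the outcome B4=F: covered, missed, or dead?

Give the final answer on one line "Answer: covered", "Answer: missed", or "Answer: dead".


no pool input records B4=F
but domain input (h=16) does record it -> reachable, so missed
Answer: missed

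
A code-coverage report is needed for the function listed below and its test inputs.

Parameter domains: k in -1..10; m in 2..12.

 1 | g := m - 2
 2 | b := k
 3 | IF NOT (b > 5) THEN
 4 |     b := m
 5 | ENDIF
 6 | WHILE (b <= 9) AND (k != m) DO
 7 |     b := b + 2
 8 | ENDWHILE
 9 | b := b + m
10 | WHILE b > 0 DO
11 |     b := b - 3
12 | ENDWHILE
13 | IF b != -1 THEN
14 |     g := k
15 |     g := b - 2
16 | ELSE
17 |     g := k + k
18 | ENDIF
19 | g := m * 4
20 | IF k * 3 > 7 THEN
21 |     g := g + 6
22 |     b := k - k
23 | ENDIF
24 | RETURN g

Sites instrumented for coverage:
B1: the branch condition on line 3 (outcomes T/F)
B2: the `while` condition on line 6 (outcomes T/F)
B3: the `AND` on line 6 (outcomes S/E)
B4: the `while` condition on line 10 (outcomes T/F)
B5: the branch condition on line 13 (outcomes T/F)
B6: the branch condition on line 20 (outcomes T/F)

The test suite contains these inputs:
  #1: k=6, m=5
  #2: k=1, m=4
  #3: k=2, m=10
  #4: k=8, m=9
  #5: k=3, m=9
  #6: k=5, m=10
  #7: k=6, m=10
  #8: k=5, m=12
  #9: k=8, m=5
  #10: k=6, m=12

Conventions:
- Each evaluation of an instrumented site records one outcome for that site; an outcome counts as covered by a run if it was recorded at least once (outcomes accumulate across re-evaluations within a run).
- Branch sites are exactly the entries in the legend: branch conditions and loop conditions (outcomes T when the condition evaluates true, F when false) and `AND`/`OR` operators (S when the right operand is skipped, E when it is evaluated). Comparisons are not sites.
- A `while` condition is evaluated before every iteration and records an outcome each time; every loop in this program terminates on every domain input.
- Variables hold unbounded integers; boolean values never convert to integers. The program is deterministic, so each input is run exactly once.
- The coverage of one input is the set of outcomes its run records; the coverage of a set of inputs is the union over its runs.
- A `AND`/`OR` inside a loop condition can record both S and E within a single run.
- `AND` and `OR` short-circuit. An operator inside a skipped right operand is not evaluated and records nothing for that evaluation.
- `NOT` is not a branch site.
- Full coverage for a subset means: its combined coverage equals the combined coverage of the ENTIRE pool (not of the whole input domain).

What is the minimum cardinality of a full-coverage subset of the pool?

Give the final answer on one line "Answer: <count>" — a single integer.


run #1 (k=6, m=5) runs B1->F, B3->E, B2->T, B3->E, B2->T, B3->S, B2->F, B4->T, B4->T, B4->T, B4->T, B4->T, B4->F, B5->T, ...; records B1=F, B2=T, B2=F, B3=S, B3=E, B4=T, B4=F, B5=T, B6=T
run #2 (k=1, m=4) runs B1->T, B3->E, B2->T, B3->E, B2->T, B3->E, B2->T, B3->S, B2->F, B4->T, B4->T, B4->T, B4->T, B4->T, ...; records B1=T, B2=T, B2=F, B3=S, B3=E, B4=T, B4=F, B5=F, B6=F
run #3 (k=2, m=10) runs B1->T, B3->S, B2->F, B4->T, B4->T, B4->T, B4->T, B4->T, B4->T, B4->T, B4->F, B5->F, B6->F; records B1=T, B2=F, B3=S, B4=T, B4=F, B5=F, B6=F
run #4 (k=8, m=9) runs B1->F, B3->E, B2->T, B3->S, B2->F, B4->T, B4->T, B4->T, B4->T, B4->T, B4->T, B4->T, B4->F, B5->T, ...; records B1=F, B2=T, B2=F, B3=S, B3=E, B4=T, B4=F, B5=T, B6=T
run #5 (k=3, m=9) runs B1->T, B3->E, B2->T, B3->S, B2->F, B4->T, B4->T, B4->T, B4->T, B4->T, B4->T, B4->T, B4->F, B5->F, ...; records B1=T, B2=T, B2=F, B3=S, B3=E, B4=T, B4=F, B5=F, B6=T
run #6 (k=5, m=10) runs B1->T, B3->S, B2->F, B4->T, B4->T, B4->T, B4->T, B4->T, B4->T, B4->T, B4->F, B5->F, B6->T; records B1=T, B2=F, B3=S, B4=T, B4=F, B5=F, B6=T
run #7 (k=6, m=10) runs B1->F, B3->E, B2->T, B3->E, B2->T, B3->S, B2->F, B4->T, B4->T, B4->T, B4->T, B4->T, B4->T, B4->T, ...; records B1=F, B2=T, B2=F, B3=S, B3=E, B4=T, B4=F, B5=F, B6=T
run #8 (k=5, m=12) runs B1->T, B3->S, B2->F, B4->T, B4->T, B4->T, B4->T, B4->T, B4->T, B4->T, B4->T, B4->F, B5->T, B6->T; records B1=T, B2=F, B3=S, B4=T, B4=F, B5=T, B6=T
run #9 (k=8, m=5) runs B1->F, B3->E, B2->T, B3->S, B2->F, B4->T, B4->T, B4->T, B4->T, B4->T, B4->F, B5->T, B6->T; records B1=F, B2=T, B2=F, B3=S, B3=E, B4=T, B4=F, B5=T, B6=T
run #10 (k=6, m=12) runs B1->F, B3->E, B2->T, B3->E, B2->T, B3->S, B2->F, B4->T, B4->T, B4->T, B4->T, B4->T, B4->T, B4->T, ...; records B1=F, B2=T, B2=F, B3=S, B3=E, B4=T, B4=F, B5=T, B6=T
together the pool reaches 12 outcomes: B1=T, B1=F, B2=T, B2=F, B3=S, B3=E, B4=T, B4=F, B5=T, B5=F, B6=T, B6=F
every size-1 subset falls short of the 12 outcomes (best: 9/12)
size 2: inputs {1, 2} cover all 12 outcomes, and no lexicographically smaller subset of this size does
Answer: 2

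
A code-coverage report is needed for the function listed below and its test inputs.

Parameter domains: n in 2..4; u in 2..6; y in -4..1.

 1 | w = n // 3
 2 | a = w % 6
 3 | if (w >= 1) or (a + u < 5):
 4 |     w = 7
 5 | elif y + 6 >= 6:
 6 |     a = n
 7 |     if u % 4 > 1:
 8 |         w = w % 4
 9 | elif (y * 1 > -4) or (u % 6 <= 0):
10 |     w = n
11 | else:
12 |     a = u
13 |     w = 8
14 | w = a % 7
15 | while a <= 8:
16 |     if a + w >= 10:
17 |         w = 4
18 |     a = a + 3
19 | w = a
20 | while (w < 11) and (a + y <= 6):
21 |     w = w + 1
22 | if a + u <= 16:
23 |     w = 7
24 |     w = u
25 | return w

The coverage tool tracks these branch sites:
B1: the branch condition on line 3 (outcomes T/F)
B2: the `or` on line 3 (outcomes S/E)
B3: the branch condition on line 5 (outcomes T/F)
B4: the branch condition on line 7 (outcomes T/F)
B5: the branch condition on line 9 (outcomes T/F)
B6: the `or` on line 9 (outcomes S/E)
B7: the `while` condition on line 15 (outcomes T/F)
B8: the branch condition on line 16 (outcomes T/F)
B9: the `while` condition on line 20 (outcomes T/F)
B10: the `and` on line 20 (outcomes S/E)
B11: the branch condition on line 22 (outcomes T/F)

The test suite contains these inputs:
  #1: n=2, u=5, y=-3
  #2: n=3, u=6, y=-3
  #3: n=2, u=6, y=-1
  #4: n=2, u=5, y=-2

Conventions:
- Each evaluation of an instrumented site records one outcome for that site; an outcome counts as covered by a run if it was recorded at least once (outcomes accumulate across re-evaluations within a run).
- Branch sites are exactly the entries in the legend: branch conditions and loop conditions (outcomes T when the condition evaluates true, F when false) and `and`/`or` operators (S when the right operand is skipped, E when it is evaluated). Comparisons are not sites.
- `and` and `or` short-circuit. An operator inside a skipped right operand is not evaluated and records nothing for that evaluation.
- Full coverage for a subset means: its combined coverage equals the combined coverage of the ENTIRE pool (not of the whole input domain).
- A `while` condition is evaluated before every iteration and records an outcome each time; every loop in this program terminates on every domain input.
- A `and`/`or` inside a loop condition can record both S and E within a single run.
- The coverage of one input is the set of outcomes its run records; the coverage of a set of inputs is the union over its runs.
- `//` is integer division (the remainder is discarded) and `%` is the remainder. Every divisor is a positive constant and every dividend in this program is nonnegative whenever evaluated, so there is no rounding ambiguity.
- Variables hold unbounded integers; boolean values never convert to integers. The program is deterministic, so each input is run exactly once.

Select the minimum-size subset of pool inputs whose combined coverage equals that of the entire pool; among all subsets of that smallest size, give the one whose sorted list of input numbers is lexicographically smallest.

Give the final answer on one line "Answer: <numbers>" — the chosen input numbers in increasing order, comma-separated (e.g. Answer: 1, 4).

input #1 (n=2, u=5, y=-3): events B2->E, B1->F, B3->F, B6->S, B5->T, B7->T, B8->F, B7->T, B8->F, B7->T, B8->F, B7->F, B10->E, B9->T, ...; covers B1=F, B2=E, B3=F, B5=T, B6=S, B7=T, B7=F, B8=F, B9=T, B9=F, B10=S, B10=E, B11=T
input #2 (n=3, u=6, y=-3): events B2->S, B1->T, B7->T, B8->F, B7->T, B8->F, B7->T, B8->F, B7->F, B10->E, B9->F, B11->T; covers B1=T, B2=S, B7=T, B7=F, B8=F, B9=F, B10=E, B11=T
input #3 (n=2, u=6, y=-1): events B2->E, B1->F, B3->F, B6->S, B5->T, B7->T, B8->F, B7->T, B8->F, B7->T, B8->F, B7->F, B10->E, B9->F, ...; covers B1=F, B2=E, B3=F, B5=T, B6=S, B7=T, B7=F, B8=F, B9=F, B10=E, B11=T
input #4 (n=2, u=5, y=-2): events B2->E, B1->F, B3->F, B6->S, B5->T, B7->T, B8->F, B7->T, B8->F, B7->T, B8->F, B7->F, B10->E, B9->F, ...; covers B1=F, B2=E, B3=F, B5=T, B6=S, B7=T, B7=F, B8=F, B9=F, B10=E, B11=T
the full pool covers 15 outcomes: B1=T, B1=F, B2=S, B2=E, B3=F, B5=T, B6=S, B7=T, B7=F, B8=F, B9=T, B9=F, B10=S, B10=E, B11=T
no size-1 subset reaches all 15 outcomes (best union: 13/15)
at size 2, {1, 2} reaches all 15 outcomes; every lexicographically earlier size-2 subset fails

Answer: 1, 2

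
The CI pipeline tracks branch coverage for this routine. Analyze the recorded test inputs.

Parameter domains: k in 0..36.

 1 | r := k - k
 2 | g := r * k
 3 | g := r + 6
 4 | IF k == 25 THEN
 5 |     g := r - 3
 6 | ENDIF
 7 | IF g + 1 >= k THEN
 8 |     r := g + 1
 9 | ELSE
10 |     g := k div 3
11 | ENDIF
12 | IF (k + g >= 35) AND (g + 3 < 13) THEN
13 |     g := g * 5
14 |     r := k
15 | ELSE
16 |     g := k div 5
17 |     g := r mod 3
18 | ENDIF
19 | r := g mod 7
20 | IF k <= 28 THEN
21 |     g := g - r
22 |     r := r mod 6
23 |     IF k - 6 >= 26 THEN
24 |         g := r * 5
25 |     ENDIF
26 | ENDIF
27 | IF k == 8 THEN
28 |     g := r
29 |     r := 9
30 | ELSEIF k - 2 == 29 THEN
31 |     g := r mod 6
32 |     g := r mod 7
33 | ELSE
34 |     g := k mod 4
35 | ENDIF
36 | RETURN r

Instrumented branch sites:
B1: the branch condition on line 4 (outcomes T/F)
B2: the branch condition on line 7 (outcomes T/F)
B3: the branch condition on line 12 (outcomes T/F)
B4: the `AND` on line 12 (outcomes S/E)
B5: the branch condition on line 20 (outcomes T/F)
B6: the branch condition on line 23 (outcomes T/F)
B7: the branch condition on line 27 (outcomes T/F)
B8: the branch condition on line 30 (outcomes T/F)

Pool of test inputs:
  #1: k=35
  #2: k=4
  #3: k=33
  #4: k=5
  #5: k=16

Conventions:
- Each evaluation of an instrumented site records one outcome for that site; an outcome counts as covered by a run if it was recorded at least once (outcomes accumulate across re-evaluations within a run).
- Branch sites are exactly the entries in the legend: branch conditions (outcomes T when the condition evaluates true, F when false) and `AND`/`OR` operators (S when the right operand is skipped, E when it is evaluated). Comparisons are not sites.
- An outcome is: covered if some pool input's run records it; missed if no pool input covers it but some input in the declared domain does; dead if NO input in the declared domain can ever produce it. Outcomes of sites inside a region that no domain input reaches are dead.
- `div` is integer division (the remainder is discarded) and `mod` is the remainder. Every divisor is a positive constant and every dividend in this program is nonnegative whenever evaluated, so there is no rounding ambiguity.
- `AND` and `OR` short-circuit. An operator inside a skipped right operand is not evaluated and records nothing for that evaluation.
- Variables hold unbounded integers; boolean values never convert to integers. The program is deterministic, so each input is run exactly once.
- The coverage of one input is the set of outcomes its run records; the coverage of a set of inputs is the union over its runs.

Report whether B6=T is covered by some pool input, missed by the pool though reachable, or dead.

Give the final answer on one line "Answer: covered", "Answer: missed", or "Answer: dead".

no pool input records B6=T
checking all 37 inputs in the declared domain: B6=T is never recorded -> dead

Answer: dead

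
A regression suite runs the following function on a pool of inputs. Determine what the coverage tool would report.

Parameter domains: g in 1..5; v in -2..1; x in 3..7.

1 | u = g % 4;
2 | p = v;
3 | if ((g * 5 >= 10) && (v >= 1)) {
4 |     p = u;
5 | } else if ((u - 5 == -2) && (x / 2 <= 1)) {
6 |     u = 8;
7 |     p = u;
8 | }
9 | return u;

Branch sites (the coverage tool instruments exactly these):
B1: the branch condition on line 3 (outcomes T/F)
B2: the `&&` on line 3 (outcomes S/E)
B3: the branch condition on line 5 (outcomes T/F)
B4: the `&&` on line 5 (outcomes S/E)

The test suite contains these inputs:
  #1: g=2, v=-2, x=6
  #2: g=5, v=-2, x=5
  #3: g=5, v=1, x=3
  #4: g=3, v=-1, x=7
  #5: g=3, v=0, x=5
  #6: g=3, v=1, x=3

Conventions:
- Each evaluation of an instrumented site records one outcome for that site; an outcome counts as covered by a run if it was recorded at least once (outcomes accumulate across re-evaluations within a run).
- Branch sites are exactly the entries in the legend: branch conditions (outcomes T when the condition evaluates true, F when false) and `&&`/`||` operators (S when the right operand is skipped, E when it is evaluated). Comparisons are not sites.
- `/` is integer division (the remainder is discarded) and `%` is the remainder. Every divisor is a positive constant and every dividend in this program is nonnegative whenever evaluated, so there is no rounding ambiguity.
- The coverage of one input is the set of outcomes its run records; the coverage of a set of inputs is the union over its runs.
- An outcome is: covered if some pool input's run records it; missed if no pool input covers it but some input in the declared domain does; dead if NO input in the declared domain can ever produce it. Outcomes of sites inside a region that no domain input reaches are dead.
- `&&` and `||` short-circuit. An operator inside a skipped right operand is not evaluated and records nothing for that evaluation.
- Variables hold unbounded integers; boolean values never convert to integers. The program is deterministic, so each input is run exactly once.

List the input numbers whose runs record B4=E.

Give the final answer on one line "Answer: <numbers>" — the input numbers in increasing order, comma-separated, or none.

input #1 (g=2, v=-2, x=6): does not produce B4=E
input #2 (g=5, v=-2, x=5): does not produce B4=E
input #3 (g=5, v=1, x=3): does not produce B4=E
input #4 (g=3, v=-1, x=7): produces B4=E
input #5 (g=3, v=0, x=5): produces B4=E
input #6 (g=3, v=1, x=3): does not produce B4=E

Answer: 4, 5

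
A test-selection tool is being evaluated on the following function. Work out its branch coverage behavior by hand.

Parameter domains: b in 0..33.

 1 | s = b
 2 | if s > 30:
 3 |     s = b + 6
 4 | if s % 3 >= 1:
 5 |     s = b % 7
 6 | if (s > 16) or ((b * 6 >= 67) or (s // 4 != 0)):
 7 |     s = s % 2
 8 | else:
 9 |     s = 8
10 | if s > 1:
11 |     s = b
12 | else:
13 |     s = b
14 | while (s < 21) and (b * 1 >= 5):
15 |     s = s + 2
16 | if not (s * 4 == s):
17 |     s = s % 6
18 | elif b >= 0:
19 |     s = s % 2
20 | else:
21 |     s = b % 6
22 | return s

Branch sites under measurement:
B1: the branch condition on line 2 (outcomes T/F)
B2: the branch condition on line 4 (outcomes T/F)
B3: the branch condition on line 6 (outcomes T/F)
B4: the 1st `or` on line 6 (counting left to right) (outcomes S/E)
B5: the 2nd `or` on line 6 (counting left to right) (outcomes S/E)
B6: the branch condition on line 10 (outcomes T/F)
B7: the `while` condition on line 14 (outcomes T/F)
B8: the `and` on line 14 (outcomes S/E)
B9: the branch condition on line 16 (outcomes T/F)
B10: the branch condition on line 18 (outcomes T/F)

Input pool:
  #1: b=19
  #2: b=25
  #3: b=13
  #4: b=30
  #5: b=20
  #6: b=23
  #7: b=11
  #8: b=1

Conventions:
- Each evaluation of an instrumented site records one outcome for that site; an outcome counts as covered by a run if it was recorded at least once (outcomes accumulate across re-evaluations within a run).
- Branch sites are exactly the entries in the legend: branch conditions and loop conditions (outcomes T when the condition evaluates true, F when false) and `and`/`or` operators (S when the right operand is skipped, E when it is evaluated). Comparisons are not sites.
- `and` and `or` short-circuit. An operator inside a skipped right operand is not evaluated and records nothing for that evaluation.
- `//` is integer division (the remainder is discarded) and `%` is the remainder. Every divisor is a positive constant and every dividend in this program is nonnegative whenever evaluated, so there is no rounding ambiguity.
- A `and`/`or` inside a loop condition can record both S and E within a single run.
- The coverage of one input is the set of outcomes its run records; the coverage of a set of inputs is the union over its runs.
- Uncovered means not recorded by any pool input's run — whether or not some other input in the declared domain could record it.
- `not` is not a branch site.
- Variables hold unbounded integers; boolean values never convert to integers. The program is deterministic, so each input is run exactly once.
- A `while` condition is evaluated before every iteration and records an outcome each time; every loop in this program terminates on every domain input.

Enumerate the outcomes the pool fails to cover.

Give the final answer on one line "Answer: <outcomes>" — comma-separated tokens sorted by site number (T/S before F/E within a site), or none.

run #1 (b=19) runs B1->F, B2->T, B4->E, B5->S, B3->T, B6->F, B8->E, B7->T, B8->S, B7->F, B9->T; records B1=F, B2=T, B3=T, B4=E, B5=S, B6=F, B7=T, B7=F, B8=S, B8=E, B9=T
run #2 (b=25) runs B1->F, B2->T, B4->E, B5->S, B3->T, B6->F, B8->S, B7->F, B9->T; records B1=F, B2=T, B3=T, B4=E, B5=S, B6=F, B7=F, B8=S, B9=T
run #3 (b=13) runs B1->F, B2->T, B4->E, B5->S, B3->T, B6->F, B8->E, B7->T, B8->E, B7->T, B8->E, B7->T, B8->E, B7->T, ...; records B1=F, B2=T, B3=T, B4=E, B5=S, B6=F, B7=T, B7=F, B8=S, B8=E, B9=T
run #4 (b=30) runs B1->F, B2->F, B4->S, B3->T, B6->F, B8->S, B7->F, B9->T; records B1=F, B2=F, B3=T, B4=S, B6=F, B7=F, B8=S, B9=T
run #5 (b=20) runs B1->F, B2->T, B4->E, B5->S, B3->T, B6->F, B8->E, B7->T, B8->S, B7->F, B9->T; records B1=F, B2=T, B3=T, B4=E, B5=S, B6=F, B7=T, B7=F, B8=S, B8=E, B9=T
run #6 (b=23) runs B1->F, B2->T, B4->E, B5->S, B3->T, B6->F, B8->S, B7->F, B9->T; records B1=F, B2=T, B3=T, B4=E, B5=S, B6=F, B7=F, B8=S, B9=T
run #7 (b=11) runs B1->F, B2->T, B4->E, B5->E, B3->T, B6->F, B8->E, B7->T, B8->E, B7->T, B8->E, B7->T, B8->E, B7->T, ...; records B1=F, B2=T, B3=T, B4=E, B5=E, B6=F, B7=T, B7=F, B8=S, B8=E, B9=T
run #8 (b=1) runs B1->F, B2->T, B4->E, B5->E, B3->F, B6->T, B8->E, B7->F, B9->T; records B1=F, B2=T, B3=F, B4=E, B5=E, B6=T, B7=F, B8=E, B9=T
union over the pool: B1=F, B2=T, B2=F, B3=T, B3=F, B4=S, B4=E, B5=S, B5=E, B6=T, B6=F, B7=T, B7=F, B8=S, B8=E, B9=T
uncovered (4 of 20): B1=T, B9=F, B10=T, B10=F

Answer: B1=T, B9=F, B10=T, B10=F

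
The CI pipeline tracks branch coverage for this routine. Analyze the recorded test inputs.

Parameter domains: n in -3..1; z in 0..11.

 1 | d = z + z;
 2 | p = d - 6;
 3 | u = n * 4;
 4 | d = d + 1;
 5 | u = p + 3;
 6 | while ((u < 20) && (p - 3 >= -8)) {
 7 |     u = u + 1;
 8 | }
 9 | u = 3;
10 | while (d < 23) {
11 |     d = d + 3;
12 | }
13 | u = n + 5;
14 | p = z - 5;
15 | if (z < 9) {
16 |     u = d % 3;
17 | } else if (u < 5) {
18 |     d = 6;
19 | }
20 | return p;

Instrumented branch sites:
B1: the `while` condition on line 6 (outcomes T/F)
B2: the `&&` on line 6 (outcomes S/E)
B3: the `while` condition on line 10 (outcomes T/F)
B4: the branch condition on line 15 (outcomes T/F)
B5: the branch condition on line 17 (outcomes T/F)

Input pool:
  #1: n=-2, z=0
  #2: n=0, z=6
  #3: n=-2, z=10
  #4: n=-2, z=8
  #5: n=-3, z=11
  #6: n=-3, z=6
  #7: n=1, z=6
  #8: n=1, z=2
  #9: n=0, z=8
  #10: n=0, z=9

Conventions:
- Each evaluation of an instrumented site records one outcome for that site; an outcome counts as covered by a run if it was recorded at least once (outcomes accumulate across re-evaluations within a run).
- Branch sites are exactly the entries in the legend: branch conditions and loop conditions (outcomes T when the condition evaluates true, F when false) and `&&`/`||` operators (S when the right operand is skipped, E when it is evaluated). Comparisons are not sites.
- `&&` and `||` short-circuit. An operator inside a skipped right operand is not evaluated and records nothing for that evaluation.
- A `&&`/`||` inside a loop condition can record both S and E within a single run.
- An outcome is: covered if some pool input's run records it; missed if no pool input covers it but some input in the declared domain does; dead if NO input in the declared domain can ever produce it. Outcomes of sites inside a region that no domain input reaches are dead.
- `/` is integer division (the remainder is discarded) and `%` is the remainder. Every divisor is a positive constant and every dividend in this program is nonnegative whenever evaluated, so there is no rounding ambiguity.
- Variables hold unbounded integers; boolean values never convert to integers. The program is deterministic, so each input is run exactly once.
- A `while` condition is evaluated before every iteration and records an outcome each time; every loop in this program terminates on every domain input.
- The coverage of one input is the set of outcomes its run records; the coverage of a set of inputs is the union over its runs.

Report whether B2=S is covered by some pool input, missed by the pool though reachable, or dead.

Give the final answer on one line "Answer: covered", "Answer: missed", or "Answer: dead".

B2=S is recorded by pool input(s) 2, 3, 4, 5, 6, 7, 8, 9, 10 -> covered

Answer: covered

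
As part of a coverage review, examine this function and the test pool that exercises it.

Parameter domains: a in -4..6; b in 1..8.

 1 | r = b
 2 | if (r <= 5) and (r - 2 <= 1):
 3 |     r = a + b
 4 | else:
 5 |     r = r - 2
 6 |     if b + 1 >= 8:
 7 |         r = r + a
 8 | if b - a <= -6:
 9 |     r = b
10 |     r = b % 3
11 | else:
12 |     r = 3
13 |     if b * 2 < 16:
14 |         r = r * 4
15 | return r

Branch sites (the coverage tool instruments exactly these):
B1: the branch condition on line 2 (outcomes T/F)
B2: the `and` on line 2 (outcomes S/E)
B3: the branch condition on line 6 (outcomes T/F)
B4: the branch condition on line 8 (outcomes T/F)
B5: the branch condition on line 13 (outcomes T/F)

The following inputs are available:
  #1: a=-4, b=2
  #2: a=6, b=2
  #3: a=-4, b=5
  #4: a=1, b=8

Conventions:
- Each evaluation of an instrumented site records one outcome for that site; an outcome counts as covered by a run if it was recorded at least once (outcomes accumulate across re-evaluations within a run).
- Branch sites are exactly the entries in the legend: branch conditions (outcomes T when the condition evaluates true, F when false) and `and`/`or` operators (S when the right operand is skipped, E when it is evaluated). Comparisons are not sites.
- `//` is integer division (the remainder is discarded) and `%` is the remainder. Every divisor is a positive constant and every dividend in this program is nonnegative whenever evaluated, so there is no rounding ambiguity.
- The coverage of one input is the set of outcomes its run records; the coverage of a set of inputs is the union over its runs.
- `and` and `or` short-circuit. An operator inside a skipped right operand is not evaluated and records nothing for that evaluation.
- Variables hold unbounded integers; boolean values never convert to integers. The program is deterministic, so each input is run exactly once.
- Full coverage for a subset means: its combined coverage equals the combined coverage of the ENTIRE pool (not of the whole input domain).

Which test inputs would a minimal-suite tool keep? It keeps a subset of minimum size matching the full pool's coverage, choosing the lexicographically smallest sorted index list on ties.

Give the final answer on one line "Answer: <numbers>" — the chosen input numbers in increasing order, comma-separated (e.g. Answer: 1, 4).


#1 (a=-4, b=2) -> B2->E, B1->T, B4->F, B5->T; covered: B1=T, B2=E, B4=F, B5=T
#2 (a=6, b=2) -> B2->E, B1->T, B4->F, B5->T; covered: B1=T, B2=E, B4=F, B5=T
#3 (a=-4, b=5) -> B2->E, B1->F, B3->F, B4->F, B5->T; covered: B1=F, B2=E, B3=F, B4=F, B5=T
#4 (a=1, b=8) -> B2->S, B1->F, B3->T, B4->F, B5->F; covered: B1=F, B2=S, B3=T, B4=F, B5=F
the full pool covers 9 outcomes: B1=T, B1=F, B2=S, B2=E, B3=T, B3=F, B4=F, B5=T, B5=F
no size-1 subset reaches all 9 outcomes (best union: 5/9)
no size-2 subset reaches all 9 outcomes (best union: 8/9)
at size 3, {1, 3, 4} reaches all 9 outcomes; every lexicographically earlier size-3 subset fails
Answer: 1, 3, 4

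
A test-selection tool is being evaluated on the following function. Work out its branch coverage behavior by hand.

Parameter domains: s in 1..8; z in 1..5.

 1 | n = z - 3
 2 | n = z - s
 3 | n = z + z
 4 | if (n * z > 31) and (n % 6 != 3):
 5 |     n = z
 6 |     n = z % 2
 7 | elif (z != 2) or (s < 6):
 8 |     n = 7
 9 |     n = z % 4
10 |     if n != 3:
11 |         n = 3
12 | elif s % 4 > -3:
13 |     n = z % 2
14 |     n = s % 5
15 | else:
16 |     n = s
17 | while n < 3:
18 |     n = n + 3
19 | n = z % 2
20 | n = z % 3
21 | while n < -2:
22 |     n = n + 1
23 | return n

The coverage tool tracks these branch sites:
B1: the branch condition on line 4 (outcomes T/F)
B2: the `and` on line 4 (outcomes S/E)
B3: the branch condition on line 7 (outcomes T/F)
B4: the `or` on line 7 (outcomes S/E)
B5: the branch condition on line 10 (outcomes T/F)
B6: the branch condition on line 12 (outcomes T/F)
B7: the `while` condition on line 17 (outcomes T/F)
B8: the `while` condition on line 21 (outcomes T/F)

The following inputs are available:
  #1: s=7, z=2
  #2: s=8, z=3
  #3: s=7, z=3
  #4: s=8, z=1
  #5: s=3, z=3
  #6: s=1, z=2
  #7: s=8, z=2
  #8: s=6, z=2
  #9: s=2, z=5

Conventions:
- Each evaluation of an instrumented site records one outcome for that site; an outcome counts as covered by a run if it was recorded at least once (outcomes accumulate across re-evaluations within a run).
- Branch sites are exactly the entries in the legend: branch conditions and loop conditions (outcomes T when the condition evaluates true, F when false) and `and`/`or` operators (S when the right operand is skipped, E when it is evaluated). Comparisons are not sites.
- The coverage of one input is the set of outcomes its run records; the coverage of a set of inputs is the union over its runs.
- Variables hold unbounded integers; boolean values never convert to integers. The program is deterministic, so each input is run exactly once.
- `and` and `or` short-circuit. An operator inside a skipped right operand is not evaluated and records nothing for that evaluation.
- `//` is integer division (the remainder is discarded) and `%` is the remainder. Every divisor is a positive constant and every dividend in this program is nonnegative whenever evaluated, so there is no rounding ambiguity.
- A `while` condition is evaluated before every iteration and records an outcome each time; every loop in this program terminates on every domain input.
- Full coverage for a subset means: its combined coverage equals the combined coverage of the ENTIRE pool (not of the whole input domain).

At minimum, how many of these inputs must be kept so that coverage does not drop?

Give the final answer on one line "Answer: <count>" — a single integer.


run #1 (s=7, z=2) runs B2->S, B1->F, B4->E, B3->F, B6->T, B7->T, B7->F, B8->F; records B1=F, B2=S, B3=F, B4=E, B6=T, B7=T, B7=F, B8=F
run #2 (s=8, z=3) runs B2->S, B1->F, B4->S, B3->T, B5->F, B7->F, B8->F; records B1=F, B2=S, B3=T, B4=S, B5=F, B7=F, B8=F
run #3 (s=7, z=3) runs B2->S, B1->F, B4->S, B3->T, B5->F, B7->F, B8->F; records B1=F, B2=S, B3=T, B4=S, B5=F, B7=F, B8=F
run #4 (s=8, z=1) runs B2->S, B1->F, B4->S, B3->T, B5->T, B7->F, B8->F; records B1=F, B2=S, B3=T, B4=S, B5=T, B7=F, B8=F
run #5 (s=3, z=3) runs B2->S, B1->F, B4->S, B3->T, B5->F, B7->F, B8->F; records B1=F, B2=S, B3=T, B4=S, B5=F, B7=F, B8=F
run #6 (s=1, z=2) runs B2->S, B1->F, B4->E, B3->T, B5->T, B7->F, B8->F; records B1=F, B2=S, B3=T, B4=E, B5=T, B7=F, B8=F
run #7 (s=8, z=2) runs B2->S, B1->F, B4->E, B3->F, B6->T, B7->F, B8->F; records B1=F, B2=S, B3=F, B4=E, B6=T, B7=F, B8=F
run #8 (s=6, z=2) runs B2->S, B1->F, B4->E, B3->F, B6->T, B7->T, B7->F, B8->F; records B1=F, B2=S, B3=F, B4=E, B6=T, B7=T, B7=F, B8=F
run #9 (s=2, z=5) runs B2->E, B1->T, B7->T, B7->F, B8->F; records B1=T, B2=E, B7=T, B7=F, B8=F
pool-wide coverage (14 outcomes): B1=T, B1=F, B2=S, B2=E, B3=T, B3=F, B4=S, B4=E, B5=T, B5=F, B6=T, B7=T, B7=F, B8=F
no size-1 subset reaches all 14 outcomes (best union: 8/14)
no size-2 subset reaches all 14 outcomes (best union: 11/14)
no size-3 subset reaches all 14 outcomes (best union: 13/14)
at size 4, {1, 2, 4, 9} reaches all 14 outcomes; every lexicographically earlier size-4 subset fails
Answer: 4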